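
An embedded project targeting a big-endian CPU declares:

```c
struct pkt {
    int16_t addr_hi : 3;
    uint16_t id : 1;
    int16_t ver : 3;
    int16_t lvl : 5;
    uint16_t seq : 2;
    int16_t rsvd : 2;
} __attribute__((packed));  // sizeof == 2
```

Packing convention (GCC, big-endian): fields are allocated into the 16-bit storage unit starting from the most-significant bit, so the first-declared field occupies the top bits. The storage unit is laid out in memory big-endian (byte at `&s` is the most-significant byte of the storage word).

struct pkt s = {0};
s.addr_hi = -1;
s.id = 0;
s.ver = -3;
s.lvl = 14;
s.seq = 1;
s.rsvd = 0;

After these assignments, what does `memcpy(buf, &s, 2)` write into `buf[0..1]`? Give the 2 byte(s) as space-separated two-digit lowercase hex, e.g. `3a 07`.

addr_hi:3 = -1 → 0x7 << 13 → word 0xe000
id:1 = 0 → 0x0 << 12 → word 0xe000
ver:3 = -3 → 0x5 << 9 → word 0xea00
lvl:5 = 14 → 0xe << 4 → word 0xeae0
seq:2 = 1 → 0x1 << 2 → word 0xeae4
rsvd:2 = 0 → 0x0 << 0 → word 0xeae4
word = 0xeae4 → big-endian bytes:
  [0]=0xea  [1]=0xe4

ea e4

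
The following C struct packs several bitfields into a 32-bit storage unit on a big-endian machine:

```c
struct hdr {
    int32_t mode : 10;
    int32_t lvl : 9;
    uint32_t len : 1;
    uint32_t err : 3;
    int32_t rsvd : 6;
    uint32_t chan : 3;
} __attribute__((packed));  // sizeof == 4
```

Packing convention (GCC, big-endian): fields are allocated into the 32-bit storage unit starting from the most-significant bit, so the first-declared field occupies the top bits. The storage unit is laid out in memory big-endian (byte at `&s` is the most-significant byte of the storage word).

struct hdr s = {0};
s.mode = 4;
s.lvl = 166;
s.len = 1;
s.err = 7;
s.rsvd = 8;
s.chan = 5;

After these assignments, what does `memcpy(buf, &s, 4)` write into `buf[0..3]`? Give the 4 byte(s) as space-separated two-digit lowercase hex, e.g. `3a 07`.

01 14 de 45

mode:10 = 4 → 0x4 << 22 → word 0x01000000
lvl:9 = 166 → 0xa6 << 13 → word 0x0114c000
len:1 = 1 → 0x1 << 12 → word 0x0114d000
err:3 = 7 → 0x7 << 9 → word 0x0114de00
rsvd:6 = 8 → 0x8 << 3 → word 0x0114de40
chan:3 = 5 → 0x5 << 0 → word 0x0114de45
word = 0x0114de45 → big-endian bytes:
  [0]=0x01  [1]=0x14  [2]=0xde  [3]=0x45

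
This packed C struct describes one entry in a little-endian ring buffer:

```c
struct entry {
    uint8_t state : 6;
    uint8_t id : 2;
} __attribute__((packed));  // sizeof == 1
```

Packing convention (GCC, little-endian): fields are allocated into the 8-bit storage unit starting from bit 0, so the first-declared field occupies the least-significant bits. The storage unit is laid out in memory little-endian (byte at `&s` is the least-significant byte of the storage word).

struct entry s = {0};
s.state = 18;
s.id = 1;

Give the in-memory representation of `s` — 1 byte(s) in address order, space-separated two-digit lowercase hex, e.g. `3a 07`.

state:6 = 18 → 0x12 << 0 → word 0x12
id:2 = 1 → 0x1 << 6 → word 0x52
word = 0x52 → little-endian bytes:
  [0]=0x52

52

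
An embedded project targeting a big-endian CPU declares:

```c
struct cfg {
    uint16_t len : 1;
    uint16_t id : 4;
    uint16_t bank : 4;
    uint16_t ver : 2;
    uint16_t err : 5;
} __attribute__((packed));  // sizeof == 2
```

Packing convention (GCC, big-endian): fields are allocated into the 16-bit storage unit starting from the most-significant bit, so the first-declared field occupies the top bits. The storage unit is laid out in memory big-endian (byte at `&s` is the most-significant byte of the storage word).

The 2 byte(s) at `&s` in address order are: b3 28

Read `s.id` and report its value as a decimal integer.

6

[0]=0xb3 [1]=0x28 (big-endian) → word 0xb328
len:1 @ bit 15 → (0xb328>>15)&0x1 = 0x1
id:4 @ bit 11 → (0xb328>>11)&0xf = 0x6  ←
bank:4 @ bit 7 → (0xb328>>7)&0xf = 0x6
ver:2 @ bit 5 → (0xb328>>5)&0x3 = 0x1
err:5 @ bit 0 → (0xb328>>0)&0x1f = 0x8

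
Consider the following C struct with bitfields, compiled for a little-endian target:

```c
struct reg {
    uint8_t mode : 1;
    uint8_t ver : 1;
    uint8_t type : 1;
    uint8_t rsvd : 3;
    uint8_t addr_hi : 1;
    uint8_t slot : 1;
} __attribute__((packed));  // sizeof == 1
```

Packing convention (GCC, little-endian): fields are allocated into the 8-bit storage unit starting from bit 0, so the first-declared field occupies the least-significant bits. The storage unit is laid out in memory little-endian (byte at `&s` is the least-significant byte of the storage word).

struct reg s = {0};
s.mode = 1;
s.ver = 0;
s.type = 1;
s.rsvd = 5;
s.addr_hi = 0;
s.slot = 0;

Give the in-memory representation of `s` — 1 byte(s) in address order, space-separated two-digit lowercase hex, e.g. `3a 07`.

2d

mode:1 = 1 → 0x1 << 0 → word 0x01
ver:1 = 0 → 0x0 << 1 → word 0x01
type:1 = 1 → 0x1 << 2 → word 0x05
rsvd:3 = 5 → 0x5 << 3 → word 0x2d
addr_hi:1 = 0 → 0x0 << 6 → word 0x2d
slot:1 = 0 → 0x0 << 7 → word 0x2d
word = 0x2d → little-endian bytes:
  [0]=0x2d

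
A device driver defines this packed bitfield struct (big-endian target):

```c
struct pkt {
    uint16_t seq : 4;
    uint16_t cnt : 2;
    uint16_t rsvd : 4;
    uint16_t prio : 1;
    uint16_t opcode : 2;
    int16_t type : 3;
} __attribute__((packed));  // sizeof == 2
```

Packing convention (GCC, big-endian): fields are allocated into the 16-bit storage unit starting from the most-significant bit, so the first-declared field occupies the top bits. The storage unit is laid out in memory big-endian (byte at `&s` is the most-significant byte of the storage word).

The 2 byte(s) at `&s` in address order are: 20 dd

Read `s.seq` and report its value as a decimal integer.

[0]=0x20 [1]=0xdd (big-endian) → word 0x20dd
seq:4 @ bit 12 → (0x20dd>>12)&0xf = 0x2  ←
cnt:2 @ bit 10 → (0x20dd>>10)&0x3 = 0x0
rsvd:4 @ bit 6 → (0x20dd>>6)&0xf = 0x3
prio:1 @ bit 5 → (0x20dd>>5)&0x1 = 0x0
opcode:2 @ bit 3 → (0x20dd>>3)&0x3 = 0x3
type:3 @ bit 0 → (0x20dd>>0)&0x7 = 0x5

2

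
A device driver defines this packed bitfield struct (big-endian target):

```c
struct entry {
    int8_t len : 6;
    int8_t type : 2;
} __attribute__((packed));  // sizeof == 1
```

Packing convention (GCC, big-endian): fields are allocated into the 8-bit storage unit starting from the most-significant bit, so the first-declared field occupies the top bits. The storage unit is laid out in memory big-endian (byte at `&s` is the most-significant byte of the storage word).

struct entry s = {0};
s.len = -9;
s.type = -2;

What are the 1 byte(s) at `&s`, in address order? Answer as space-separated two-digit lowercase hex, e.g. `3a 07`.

de

len:6 = -9 → 0x37 << 2 → word 0xdc
type:2 = -2 → 0x2 << 0 → word 0xde
word = 0xde → big-endian bytes:
  [0]=0xde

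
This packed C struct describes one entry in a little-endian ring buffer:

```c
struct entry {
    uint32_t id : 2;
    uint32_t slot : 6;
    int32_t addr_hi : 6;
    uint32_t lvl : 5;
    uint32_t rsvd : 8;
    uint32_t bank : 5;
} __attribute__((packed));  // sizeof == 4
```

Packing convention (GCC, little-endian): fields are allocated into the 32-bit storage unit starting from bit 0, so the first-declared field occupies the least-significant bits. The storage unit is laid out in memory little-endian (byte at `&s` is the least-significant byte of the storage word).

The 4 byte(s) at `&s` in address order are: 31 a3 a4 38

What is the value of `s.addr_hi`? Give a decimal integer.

[0]=0x31 [1]=0xa3 [2]=0xa4 [3]=0x38 (little-endian) → word 0x38a4a331
id:2 @ bit 0 → (0x38a4a331>>0)&0x3 = 0x1
slot:6 @ bit 2 → (0x38a4a331>>2)&0x3f = 0xc
addr_hi:6 @ bit 8 → (0x38a4a331>>8)&0x3f = 0x23  ←
lvl:5 @ bit 14 → (0x38a4a331>>14)&0x1f = 0x12
rsvd:8 @ bit 19 → (0x38a4a331>>19)&0xff = 0x14
bank:5 @ bit 27 → (0x38a4a331>>27)&0x1f = 0x7
addr_hi signed 6b, MSB=1: 35 - 64 = -29

-29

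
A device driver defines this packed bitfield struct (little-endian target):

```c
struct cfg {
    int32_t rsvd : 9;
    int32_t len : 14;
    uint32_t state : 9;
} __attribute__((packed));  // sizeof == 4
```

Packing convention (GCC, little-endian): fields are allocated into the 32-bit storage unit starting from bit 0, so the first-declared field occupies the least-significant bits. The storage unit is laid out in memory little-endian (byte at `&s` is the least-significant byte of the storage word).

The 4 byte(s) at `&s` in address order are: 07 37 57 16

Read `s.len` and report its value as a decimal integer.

[0]=0x07 [1]=0x37 [2]=0x57 [3]=0x16 (little-endian) → word 0x16573707
rsvd [0+:9] = (word>>0) & 0x1ff = 263
len [9+:14] = (word>>9) & 0x3fff = 11163  ←
state [23+:9] = (word>>23) & 0x1ff = 44
len signed 14b, MSB=1: 11163 - 16384 = -5221

-5221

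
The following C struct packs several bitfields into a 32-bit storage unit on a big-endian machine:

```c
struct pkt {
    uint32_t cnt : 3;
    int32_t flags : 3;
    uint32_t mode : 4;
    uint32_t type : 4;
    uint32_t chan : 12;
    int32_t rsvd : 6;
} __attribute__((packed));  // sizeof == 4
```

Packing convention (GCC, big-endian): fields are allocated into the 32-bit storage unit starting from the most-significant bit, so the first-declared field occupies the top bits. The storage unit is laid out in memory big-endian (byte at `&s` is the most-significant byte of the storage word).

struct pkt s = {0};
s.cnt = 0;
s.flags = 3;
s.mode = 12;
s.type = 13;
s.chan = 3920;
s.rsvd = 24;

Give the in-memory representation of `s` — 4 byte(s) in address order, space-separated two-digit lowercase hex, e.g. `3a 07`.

0f 37 d4 18

cnt:3 = 0 → 0x0 << 29 → word 0x00000000
flags:3 = 3 → 0x3 << 26 → word 0x0c000000
mode:4 = 12 → 0xc << 22 → word 0x0f000000
type:4 = 13 → 0xd << 18 → word 0x0f340000
chan:12 = 3920 → 0xf50 << 6 → word 0x0f37d400
rsvd:6 = 24 → 0x18 << 0 → word 0x0f37d418
word = 0x0f37d418 → big-endian bytes:
  [0]=0x0f  [1]=0x37  [2]=0xd4  [3]=0x18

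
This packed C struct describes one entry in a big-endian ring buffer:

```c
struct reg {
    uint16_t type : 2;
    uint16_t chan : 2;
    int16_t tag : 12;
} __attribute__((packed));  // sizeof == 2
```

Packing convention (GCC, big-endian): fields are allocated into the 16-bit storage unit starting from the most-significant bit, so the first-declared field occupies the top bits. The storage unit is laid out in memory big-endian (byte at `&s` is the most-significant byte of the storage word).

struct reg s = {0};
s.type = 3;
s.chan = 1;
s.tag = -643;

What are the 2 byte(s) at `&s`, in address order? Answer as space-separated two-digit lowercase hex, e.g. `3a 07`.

[14+:2] type=3 & 0x3 = 0x3; word=0xc000
[12+:2] chan=1 & 0x3 = 0x1; word=0xd000
[0+:12] tag=-643 & 0xfff = 0xd7d; word=0xdd7d
word = 0xdd7d → big-endian bytes:
  [0]=0xdd  [1]=0x7d

dd 7d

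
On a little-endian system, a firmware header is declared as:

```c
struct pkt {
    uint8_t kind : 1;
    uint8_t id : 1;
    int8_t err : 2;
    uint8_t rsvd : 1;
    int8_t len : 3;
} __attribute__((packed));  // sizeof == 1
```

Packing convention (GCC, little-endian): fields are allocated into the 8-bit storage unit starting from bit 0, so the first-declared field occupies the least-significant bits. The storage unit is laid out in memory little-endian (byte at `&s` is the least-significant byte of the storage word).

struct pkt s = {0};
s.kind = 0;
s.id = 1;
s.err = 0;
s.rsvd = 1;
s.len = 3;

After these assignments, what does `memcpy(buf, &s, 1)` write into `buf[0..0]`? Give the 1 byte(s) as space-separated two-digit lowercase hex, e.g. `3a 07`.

[0+:1] kind=0 & 0x1 = 0x0; word=0x00
[1+:1] id=1 & 0x1 = 0x1; word=0x02
[2+:2] err=0 & 0x3 = 0x0; word=0x02
[4+:1] rsvd=1 & 0x1 = 0x1; word=0x12
[5+:3] len=3 & 0x7 = 0x3; word=0x72
word = 0x72 → little-endian bytes:
  [0]=0x72

72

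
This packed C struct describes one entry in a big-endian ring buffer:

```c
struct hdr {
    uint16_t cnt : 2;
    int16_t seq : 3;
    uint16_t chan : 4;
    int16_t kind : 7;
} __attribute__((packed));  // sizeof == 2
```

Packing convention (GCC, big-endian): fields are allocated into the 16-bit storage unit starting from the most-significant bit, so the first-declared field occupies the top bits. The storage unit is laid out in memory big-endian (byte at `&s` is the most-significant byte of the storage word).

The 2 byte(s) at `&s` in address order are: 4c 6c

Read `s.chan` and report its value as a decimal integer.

[0]=0x4c [1]=0x6c (big-endian) → word 0x4c6c
cnt:2 @ bit 14 → (0x4c6c>>14)&0x3 = 0x1
seq:3 @ bit 11 → (0x4c6c>>11)&0x7 = 0x1
chan:4 @ bit 7 → (0x4c6c>>7)&0xf = 0x8  ←
kind:7 @ bit 0 → (0x4c6c>>0)&0x7f = 0x6c

8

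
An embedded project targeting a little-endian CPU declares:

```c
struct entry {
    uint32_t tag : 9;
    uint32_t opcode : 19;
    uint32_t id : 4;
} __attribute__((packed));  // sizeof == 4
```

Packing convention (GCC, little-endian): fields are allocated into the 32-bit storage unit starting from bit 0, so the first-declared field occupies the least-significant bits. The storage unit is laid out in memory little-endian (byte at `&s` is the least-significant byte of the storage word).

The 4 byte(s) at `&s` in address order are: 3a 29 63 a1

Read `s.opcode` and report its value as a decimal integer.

45460

[0]=0x3a [1]=0x29 [2]=0x63 [3]=0xa1 (little-endian) → word 0xa163293a
tag [0+:9] = (word>>0) & 0x1ff = 314
opcode [9+:19] = (word>>9) & 0x7ffff = 45460  ←
id [28+:4] = (word>>28) & 0xf = 10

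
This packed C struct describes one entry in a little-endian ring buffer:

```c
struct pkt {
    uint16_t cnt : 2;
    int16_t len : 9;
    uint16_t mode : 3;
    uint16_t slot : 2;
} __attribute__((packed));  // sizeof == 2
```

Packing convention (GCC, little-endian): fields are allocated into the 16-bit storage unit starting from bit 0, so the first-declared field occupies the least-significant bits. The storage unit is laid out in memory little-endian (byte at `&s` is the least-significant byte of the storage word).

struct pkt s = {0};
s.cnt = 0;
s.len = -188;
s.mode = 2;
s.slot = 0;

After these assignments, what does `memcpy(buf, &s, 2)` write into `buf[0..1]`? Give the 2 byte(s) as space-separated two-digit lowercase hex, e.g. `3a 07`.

10 15

[0+:2] cnt=0 & 0x3 = 0x0; word=0x0000
[2+:9] len=-188 & 0x1ff = 0x144; word=0x0510
[11+:3] mode=2 & 0x7 = 0x2; word=0x1510
[14+:2] slot=0 & 0x3 = 0x0; word=0x1510
word = 0x1510 → little-endian bytes:
  [0]=0x10  [1]=0x15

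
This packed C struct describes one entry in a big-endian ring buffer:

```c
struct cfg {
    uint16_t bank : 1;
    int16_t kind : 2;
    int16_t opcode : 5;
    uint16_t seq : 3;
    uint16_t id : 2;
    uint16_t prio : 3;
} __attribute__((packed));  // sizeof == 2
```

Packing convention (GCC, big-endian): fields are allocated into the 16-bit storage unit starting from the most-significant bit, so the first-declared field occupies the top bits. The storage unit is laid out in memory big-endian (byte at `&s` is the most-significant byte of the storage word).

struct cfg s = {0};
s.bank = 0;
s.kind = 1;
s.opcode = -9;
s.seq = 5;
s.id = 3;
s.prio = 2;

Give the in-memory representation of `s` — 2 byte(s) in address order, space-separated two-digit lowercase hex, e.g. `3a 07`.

37 ba

bank:1 = 0 → 0x0 << 15 → word 0x0000
kind:2 = 1 → 0x1 << 13 → word 0x2000
opcode:5 = -9 → 0x17 << 8 → word 0x3700
seq:3 = 5 → 0x5 << 5 → word 0x37a0
id:2 = 3 → 0x3 << 3 → word 0x37b8
prio:3 = 2 → 0x2 << 0 → word 0x37ba
word = 0x37ba → big-endian bytes:
  [0]=0x37  [1]=0xba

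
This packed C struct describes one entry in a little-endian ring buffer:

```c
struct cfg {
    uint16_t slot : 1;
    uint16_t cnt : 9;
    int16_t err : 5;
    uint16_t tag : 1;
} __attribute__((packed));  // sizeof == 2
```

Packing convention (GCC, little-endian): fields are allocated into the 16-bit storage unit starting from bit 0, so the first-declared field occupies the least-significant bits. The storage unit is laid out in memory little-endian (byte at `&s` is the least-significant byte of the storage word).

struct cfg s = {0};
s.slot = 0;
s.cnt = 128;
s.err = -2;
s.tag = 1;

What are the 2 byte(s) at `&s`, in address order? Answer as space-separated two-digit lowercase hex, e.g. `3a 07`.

slot:1 = 0 → 0x0 << 0 → word 0x0000
cnt:9 = 128 → 0x80 << 1 → word 0x0100
err:5 = -2 → 0x1e << 10 → word 0x7900
tag:1 = 1 → 0x1 << 15 → word 0xf900
word = 0xf900 → little-endian bytes:
  [0]=0x00  [1]=0xf9

00 f9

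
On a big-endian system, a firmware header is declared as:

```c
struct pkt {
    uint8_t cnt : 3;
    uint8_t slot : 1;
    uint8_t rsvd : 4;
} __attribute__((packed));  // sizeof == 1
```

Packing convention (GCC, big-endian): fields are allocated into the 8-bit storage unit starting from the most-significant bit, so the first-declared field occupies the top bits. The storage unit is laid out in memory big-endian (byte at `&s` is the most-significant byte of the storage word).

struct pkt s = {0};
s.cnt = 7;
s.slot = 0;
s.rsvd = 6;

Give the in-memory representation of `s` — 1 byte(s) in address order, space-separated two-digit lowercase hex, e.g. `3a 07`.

cnt (3b) val=7 bits=0x7 at bit 5: 0xe0
slot (1b) val=0 bits=0x0 at bit 4: 0xe0
rsvd (4b) val=6 bits=0x6 at bit 0: 0xe6
word = 0xe6 → big-endian bytes:
  [0]=0xe6

e6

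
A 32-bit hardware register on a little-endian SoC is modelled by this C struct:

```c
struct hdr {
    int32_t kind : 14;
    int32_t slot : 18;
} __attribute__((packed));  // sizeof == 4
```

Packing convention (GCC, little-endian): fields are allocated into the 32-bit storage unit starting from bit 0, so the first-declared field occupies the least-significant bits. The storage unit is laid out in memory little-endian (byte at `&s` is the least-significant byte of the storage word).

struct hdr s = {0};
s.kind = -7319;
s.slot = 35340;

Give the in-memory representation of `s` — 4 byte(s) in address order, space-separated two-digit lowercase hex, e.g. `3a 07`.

[0+:14] kind=-7319 & 0x3fff = 0x2369; word=0x00002369
[14+:18] slot=35340 & 0x3ffff = 0x8a0c; word=0x22832369
word = 0x22832369 → little-endian bytes:
  [0]=0x69  [1]=0x23  [2]=0x83  [3]=0x22

69 23 83 22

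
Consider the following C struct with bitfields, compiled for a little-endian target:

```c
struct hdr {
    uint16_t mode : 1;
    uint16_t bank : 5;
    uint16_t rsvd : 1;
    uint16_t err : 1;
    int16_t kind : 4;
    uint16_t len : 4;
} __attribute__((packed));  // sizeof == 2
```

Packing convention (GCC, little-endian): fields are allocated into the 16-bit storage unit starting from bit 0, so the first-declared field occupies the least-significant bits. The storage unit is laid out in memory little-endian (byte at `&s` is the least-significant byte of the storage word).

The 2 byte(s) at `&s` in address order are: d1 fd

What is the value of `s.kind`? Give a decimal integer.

-3

[0]=0xd1 [1]=0xfd (little-endian) → word 0xfdd1
mode:1 @ bit 0 → (0xfdd1>>0)&0x1 = 0x1
bank:5 @ bit 1 → (0xfdd1>>1)&0x1f = 0x8
rsvd:1 @ bit 6 → (0xfdd1>>6)&0x1 = 0x1
err:1 @ bit 7 → (0xfdd1>>7)&0x1 = 0x1
kind:4 @ bit 8 → (0xfdd1>>8)&0xf = 0xd  ←
len:4 @ bit 12 → (0xfdd1>>12)&0xf = 0xf
kind signed 4b, MSB=1: 13 - 16 = -3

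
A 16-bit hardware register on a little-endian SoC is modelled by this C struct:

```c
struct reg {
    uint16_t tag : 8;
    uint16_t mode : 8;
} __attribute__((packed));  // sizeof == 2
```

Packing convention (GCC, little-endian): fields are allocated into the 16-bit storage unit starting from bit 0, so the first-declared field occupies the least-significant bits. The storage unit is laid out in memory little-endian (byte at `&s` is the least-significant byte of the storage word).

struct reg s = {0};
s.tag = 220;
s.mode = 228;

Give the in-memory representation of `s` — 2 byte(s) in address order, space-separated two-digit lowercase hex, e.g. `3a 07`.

[0+:8] tag=220 & 0xff = 0xdc; word=0x00dc
[8+:8] mode=228 & 0xff = 0xe4; word=0xe4dc
word = 0xe4dc → little-endian bytes:
  [0]=0xdc  [1]=0xe4

dc e4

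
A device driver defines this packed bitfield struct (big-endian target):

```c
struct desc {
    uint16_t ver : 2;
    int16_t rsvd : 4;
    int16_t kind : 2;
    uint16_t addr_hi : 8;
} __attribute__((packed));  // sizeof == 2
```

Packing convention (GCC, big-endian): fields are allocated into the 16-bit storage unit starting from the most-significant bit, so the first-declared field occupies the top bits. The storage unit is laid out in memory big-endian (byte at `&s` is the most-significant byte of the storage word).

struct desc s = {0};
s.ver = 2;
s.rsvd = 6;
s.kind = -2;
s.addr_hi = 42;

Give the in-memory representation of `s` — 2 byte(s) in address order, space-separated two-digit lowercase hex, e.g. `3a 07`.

9a 2a

ver:2 = 2 → 0x2 << 14 → word 0x8000
rsvd:4 = 6 → 0x6 << 10 → word 0x9800
kind:2 = -2 → 0x2 << 8 → word 0x9a00
addr_hi:8 = 42 → 0x2a << 0 → word 0x9a2a
word = 0x9a2a → big-endian bytes:
  [0]=0x9a  [1]=0x2a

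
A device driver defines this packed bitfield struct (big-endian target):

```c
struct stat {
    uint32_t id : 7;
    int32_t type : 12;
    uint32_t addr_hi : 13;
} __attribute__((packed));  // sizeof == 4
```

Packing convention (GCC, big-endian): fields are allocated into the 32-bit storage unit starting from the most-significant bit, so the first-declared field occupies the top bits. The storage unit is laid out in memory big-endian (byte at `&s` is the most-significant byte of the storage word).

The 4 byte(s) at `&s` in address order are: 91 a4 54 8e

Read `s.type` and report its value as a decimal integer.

-734

[0]=0x91 [1]=0xa4 [2]=0x54 [3]=0x8e (big-endian) → word 0x91a4548e
id [25+:7] = (word>>25) & 0x7f = 72
type [13+:12] = (word>>13) & 0xfff = 3362  ←
addr_hi [0+:13] = (word>>0) & 0x1fff = 5262
type signed 12b, MSB=1: 3362 - 4096 = -734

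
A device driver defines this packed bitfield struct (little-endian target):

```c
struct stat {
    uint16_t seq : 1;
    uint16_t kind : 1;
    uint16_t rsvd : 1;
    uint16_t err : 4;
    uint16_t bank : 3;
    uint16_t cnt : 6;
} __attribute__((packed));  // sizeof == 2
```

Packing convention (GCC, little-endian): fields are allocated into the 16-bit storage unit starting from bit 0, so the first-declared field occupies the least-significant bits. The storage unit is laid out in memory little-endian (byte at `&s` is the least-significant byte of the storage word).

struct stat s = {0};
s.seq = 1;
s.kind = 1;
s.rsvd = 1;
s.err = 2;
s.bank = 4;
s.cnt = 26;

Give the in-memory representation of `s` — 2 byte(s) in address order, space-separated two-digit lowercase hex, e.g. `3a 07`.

17 6a

[0+:1] seq=1 & 0x1 = 0x1; word=0x0001
[1+:1] kind=1 & 0x1 = 0x1; word=0x0003
[2+:1] rsvd=1 & 0x1 = 0x1; word=0x0007
[3+:4] err=2 & 0xf = 0x2; word=0x0017
[7+:3] bank=4 & 0x7 = 0x4; word=0x0217
[10+:6] cnt=26 & 0x3f = 0x1a; word=0x6a17
word = 0x6a17 → little-endian bytes:
  [0]=0x17  [1]=0x6a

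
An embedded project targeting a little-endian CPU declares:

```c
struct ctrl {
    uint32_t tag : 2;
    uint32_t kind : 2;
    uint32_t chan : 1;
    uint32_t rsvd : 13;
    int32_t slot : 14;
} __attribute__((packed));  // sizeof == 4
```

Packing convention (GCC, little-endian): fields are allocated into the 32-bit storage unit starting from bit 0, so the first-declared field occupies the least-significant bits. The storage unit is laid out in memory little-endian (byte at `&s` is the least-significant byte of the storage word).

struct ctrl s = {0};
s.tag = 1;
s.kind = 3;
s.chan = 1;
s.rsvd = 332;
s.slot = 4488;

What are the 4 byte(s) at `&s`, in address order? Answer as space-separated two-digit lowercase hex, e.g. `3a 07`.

9d 29 20 46

tag:2 = 1 → 0x1 << 0 → word 0x00000001
kind:2 = 3 → 0x3 << 2 → word 0x0000000d
chan:1 = 1 → 0x1 << 4 → word 0x0000001d
rsvd:13 = 332 → 0x14c << 5 → word 0x0000299d
slot:14 = 4488 → 0x1188 << 18 → word 0x4620299d
word = 0x4620299d → little-endian bytes:
  [0]=0x9d  [1]=0x29  [2]=0x20  [3]=0x46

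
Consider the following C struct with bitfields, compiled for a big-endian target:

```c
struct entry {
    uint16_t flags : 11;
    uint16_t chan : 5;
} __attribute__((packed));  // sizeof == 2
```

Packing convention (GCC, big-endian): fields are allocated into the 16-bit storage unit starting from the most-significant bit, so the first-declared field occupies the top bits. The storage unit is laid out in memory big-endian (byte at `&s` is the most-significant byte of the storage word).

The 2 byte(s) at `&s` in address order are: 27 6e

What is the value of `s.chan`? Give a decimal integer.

14

[0]=0x27 [1]=0x6e (big-endian) → word 0x276e
flags [5+:11] = (word>>5) & 0x7ff = 315
chan [0+:5] = (word>>0) & 0x1f = 14  ←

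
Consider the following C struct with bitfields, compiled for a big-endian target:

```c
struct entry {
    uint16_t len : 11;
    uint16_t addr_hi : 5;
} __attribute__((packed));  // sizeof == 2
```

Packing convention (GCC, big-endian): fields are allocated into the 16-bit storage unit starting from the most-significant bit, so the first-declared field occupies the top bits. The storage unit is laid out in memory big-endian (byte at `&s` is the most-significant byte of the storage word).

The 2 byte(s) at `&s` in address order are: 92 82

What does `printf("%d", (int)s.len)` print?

1172

[0]=0x92 [1]=0x82 (big-endian) → word 0x9282
len [5+:11] = (word>>5) & 0x7ff = 1172  ←
addr_hi [0+:5] = (word>>0) & 0x1f = 2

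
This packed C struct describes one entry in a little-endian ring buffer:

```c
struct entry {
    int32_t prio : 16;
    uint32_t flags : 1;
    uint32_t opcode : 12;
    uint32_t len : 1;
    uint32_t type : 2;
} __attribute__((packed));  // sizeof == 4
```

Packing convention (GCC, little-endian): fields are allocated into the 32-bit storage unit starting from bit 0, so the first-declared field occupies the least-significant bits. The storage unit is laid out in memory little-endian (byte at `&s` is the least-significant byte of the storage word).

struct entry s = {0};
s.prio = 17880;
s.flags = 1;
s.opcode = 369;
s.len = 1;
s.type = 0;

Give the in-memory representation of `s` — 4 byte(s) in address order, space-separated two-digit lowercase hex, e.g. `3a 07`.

d8 45 e3 22

[0+:16] prio=17880 & 0xffff = 0x45d8; word=0x000045d8
[16+:1] flags=1 & 0x1 = 0x1; word=0x000145d8
[17+:12] opcode=369 & 0xfff = 0x171; word=0x02e345d8
[29+:1] len=1 & 0x1 = 0x1; word=0x22e345d8
[30+:2] type=0 & 0x3 = 0x0; word=0x22e345d8
word = 0x22e345d8 → little-endian bytes:
  [0]=0xd8  [1]=0x45  [2]=0xe3  [3]=0x22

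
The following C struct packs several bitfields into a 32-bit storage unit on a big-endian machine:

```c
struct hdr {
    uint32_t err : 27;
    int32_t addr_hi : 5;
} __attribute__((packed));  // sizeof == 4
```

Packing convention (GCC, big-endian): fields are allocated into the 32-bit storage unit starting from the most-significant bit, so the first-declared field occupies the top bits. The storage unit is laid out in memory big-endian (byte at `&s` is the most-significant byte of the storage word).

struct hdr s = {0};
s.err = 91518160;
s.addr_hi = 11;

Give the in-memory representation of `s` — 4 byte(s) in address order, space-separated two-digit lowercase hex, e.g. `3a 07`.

ae 8e 9a 0b

err:27 = 91518160 → 0x57474d0 << 5 → word 0xae8e9a00
addr_hi:5 = 11 → 0xb << 0 → word 0xae8e9a0b
word = 0xae8e9a0b → big-endian bytes:
  [0]=0xae  [1]=0x8e  [2]=0x9a  [3]=0x0b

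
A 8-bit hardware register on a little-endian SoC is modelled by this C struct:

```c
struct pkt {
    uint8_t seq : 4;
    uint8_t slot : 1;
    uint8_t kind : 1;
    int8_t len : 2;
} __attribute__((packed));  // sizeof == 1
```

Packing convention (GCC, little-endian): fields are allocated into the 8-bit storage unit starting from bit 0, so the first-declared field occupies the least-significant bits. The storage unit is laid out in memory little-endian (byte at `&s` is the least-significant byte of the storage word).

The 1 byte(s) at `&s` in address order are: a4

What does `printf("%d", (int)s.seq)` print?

4

[0]=0xa4 (little-endian) → word 0xa4
seq [0+:4] = (word>>0) & 0xf = 4  ←
slot [4+:1] = (word>>4) & 0x1 = 0
kind [5+:1] = (word>>5) & 0x1 = 1
len [6+:2] = (word>>6) & 0x3 = 2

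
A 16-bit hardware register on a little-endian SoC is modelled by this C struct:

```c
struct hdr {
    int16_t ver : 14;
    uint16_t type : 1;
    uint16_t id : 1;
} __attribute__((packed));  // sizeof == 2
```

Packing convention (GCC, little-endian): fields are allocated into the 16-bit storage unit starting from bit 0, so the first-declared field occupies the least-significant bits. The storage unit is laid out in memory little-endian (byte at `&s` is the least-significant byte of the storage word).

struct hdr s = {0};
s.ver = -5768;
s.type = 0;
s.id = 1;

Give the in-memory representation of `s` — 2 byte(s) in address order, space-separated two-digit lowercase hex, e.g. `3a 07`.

78 a9

[0+:14] ver=-5768 & 0x3fff = 0x2978; word=0x2978
[14+:1] type=0 & 0x1 = 0x0; word=0x2978
[15+:1] id=1 & 0x1 = 0x1; word=0xa978
word = 0xa978 → little-endian bytes:
  [0]=0x78  [1]=0xa9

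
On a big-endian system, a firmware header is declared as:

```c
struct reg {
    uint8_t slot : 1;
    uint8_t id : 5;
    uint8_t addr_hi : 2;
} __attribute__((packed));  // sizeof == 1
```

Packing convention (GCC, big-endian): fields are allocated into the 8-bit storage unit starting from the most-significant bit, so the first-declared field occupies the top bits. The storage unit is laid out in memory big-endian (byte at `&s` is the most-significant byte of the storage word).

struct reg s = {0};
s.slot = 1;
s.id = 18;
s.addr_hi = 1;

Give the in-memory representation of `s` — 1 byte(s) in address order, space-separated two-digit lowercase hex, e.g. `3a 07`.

c9

slot (1b) val=1 bits=0x1 at bit 7: 0x80
id (5b) val=18 bits=0x12 at bit 2: 0xc8
addr_hi (2b) val=1 bits=0x1 at bit 0: 0xc9
word = 0xc9 → big-endian bytes:
  [0]=0xc9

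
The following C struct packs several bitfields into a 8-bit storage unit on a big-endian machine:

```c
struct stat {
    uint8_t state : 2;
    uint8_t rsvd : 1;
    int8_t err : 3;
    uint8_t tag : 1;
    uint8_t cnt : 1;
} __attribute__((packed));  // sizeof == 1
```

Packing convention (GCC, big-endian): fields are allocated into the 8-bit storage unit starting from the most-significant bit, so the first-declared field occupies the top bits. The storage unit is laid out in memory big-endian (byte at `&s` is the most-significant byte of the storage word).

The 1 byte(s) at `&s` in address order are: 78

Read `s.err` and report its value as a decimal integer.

-2

[0]=0x78 (big-endian) → word 0x78
state [6+:2] = (word>>6) & 0x3 = 1
rsvd [5+:1] = (word>>5) & 0x1 = 1
err [2+:3] = (word>>2) & 0x7 = 6  ←
tag [1+:1] = (word>>1) & 0x1 = 0
cnt [0+:1] = (word>>0) & 0x1 = 0
err signed 3b, MSB=1: 6 - 8 = -2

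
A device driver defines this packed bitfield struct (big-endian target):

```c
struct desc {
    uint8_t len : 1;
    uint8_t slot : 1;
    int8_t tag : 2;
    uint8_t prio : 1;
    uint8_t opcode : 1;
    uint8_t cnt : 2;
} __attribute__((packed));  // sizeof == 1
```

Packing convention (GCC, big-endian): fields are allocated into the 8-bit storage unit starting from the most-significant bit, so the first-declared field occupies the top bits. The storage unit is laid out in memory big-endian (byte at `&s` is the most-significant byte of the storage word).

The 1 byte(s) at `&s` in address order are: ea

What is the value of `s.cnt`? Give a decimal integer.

2

[0]=0xea (big-endian) → word 0xea
len [7+:1] = (word>>7) & 0x1 = 1
slot [6+:1] = (word>>6) & 0x1 = 1
tag [4+:2] = (word>>4) & 0x3 = 2
prio [3+:1] = (word>>3) & 0x1 = 1
opcode [2+:1] = (word>>2) & 0x1 = 0
cnt [0+:2] = (word>>0) & 0x3 = 2  ←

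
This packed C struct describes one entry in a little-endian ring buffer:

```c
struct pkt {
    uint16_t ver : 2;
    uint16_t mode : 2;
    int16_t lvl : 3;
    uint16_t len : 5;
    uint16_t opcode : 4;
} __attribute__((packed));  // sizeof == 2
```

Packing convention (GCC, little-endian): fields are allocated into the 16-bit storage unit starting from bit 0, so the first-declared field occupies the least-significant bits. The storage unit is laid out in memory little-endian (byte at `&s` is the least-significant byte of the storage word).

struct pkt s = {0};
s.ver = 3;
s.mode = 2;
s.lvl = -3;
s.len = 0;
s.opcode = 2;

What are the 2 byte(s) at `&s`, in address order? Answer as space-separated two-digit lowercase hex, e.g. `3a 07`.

ver (2b) val=3 bits=0x3 at bit 0: 0x0003
mode (2b) val=2 bits=0x2 at bit 2: 0x000b
lvl (3b) val=-3 bits=0x5 at bit 4: 0x005b
len (5b) val=0 bits=0x0 at bit 7: 0x005b
opcode (4b) val=2 bits=0x2 at bit 12: 0x205b
word = 0x205b → little-endian bytes:
  [0]=0x5b  [1]=0x20

5b 20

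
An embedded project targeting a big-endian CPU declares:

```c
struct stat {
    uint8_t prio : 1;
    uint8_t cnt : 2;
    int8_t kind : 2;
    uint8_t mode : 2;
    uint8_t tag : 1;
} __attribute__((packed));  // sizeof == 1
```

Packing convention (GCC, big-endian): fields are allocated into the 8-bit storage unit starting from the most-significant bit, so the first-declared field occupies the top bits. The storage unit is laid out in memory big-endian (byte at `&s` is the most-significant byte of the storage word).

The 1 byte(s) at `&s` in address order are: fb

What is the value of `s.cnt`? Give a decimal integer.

[0]=0xfb (big-endian) → word 0xfb
prio:1 @ bit 7 → (0xfb>>7)&0x1 = 0x1
cnt:2 @ bit 5 → (0xfb>>5)&0x3 = 0x3  ←
kind:2 @ bit 3 → (0xfb>>3)&0x3 = 0x3
mode:2 @ bit 1 → (0xfb>>1)&0x3 = 0x1
tag:1 @ bit 0 → (0xfb>>0)&0x1 = 0x1

3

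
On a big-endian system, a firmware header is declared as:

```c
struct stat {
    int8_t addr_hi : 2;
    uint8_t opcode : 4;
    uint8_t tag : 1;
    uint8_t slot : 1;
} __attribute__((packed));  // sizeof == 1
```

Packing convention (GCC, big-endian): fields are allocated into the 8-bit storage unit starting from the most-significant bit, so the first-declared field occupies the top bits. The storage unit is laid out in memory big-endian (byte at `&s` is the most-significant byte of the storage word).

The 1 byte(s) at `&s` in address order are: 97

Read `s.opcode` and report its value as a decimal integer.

[0]=0x97 (big-endian) → word 0x97
addr_hi:2 @ bit 6 → (0x97>>6)&0x3 = 0x2
opcode:4 @ bit 2 → (0x97>>2)&0xf = 0x5  ←
tag:1 @ bit 1 → (0x97>>1)&0x1 = 0x1
slot:1 @ bit 0 → (0x97>>0)&0x1 = 0x1

5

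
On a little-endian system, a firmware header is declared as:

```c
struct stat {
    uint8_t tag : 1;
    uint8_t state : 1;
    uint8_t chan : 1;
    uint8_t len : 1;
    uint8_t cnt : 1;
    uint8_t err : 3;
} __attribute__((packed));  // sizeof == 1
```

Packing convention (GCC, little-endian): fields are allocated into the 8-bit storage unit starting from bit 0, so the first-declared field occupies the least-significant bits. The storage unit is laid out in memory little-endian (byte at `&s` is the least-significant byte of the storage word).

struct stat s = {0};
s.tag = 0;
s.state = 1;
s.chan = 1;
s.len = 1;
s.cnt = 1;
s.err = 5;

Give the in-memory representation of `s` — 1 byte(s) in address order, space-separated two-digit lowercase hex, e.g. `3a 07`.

[0+:1] tag=0 & 0x1 = 0x0; word=0x00
[1+:1] state=1 & 0x1 = 0x1; word=0x02
[2+:1] chan=1 & 0x1 = 0x1; word=0x06
[3+:1] len=1 & 0x1 = 0x1; word=0x0e
[4+:1] cnt=1 & 0x1 = 0x1; word=0x1e
[5+:3] err=5 & 0x7 = 0x5; word=0xbe
word = 0xbe → little-endian bytes:
  [0]=0xbe

be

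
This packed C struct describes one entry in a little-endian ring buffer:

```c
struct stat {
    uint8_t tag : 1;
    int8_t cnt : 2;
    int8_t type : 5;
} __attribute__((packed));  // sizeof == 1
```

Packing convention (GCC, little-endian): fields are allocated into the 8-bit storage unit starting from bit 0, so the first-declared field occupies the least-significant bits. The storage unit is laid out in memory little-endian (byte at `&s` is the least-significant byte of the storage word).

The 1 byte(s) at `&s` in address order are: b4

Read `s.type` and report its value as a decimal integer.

[0]=0xb4 (little-endian) → word 0xb4
tag:1 @ bit 0 → (0xb4>>0)&0x1 = 0x0
cnt:2 @ bit 1 → (0xb4>>1)&0x3 = 0x2
type:5 @ bit 3 → (0xb4>>3)&0x1f = 0x16  ←
type signed 5b, MSB=1: 22 - 32 = -10

-10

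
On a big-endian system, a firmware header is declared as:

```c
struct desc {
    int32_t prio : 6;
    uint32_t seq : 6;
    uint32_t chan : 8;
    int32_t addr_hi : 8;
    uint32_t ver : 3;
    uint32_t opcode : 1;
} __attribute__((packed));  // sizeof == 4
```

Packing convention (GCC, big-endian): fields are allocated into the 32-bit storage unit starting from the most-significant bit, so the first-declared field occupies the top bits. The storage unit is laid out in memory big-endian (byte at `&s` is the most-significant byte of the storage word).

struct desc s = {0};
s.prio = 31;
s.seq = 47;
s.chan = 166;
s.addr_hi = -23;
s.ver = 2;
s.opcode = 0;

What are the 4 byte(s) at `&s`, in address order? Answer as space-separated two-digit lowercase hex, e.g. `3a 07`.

7e fa 6e 94

[26+:6] prio=31 & 0x3f = 0x1f; word=0x7c000000
[20+:6] seq=47 & 0x3f = 0x2f; word=0x7ef00000
[12+:8] chan=166 & 0xff = 0xa6; word=0x7efa6000
[4+:8] addr_hi=-23 & 0xff = 0xe9; word=0x7efa6e90
[1+:3] ver=2 & 0x7 = 0x2; word=0x7efa6e94
[0+:1] opcode=0 & 0x1 = 0x0; word=0x7efa6e94
word = 0x7efa6e94 → big-endian bytes:
  [0]=0x7e  [1]=0xfa  [2]=0x6e  [3]=0x94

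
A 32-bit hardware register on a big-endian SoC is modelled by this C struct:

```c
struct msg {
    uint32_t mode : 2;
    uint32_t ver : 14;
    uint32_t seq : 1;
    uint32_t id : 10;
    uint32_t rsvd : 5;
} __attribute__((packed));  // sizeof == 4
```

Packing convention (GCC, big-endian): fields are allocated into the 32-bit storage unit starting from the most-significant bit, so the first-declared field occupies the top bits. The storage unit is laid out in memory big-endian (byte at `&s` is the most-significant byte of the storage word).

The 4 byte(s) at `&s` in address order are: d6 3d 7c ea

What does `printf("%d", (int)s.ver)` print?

[0]=0xd6 [1]=0x3d [2]=0x7c [3]=0xea (big-endian) → word 0xd63d7cea
mode [30+:2] = (word>>30) & 0x3 = 3
ver [16+:14] = (word>>16) & 0x3fff = 5693  ←
seq [15+:1] = (word>>15) & 0x1 = 0
id [5+:10] = (word>>5) & 0x3ff = 999
rsvd [0+:5] = (word>>0) & 0x1f = 10

5693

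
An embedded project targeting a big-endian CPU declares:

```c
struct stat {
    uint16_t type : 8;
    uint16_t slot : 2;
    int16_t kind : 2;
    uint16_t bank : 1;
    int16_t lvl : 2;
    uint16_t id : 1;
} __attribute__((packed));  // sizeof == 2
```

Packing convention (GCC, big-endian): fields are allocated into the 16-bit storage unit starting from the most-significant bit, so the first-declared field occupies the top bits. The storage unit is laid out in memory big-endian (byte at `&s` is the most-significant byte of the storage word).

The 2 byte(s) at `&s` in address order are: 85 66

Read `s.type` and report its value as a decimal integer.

[0]=0x85 [1]=0x66 (big-endian) → word 0x8566
type:8 @ bit 8 → (0x8566>>8)&0xff = 0x85  ←
slot:2 @ bit 6 → (0x8566>>6)&0x3 = 0x1
kind:2 @ bit 4 → (0x8566>>4)&0x3 = 0x2
bank:1 @ bit 3 → (0x8566>>3)&0x1 = 0x0
lvl:2 @ bit 1 → (0x8566>>1)&0x3 = 0x3
id:1 @ bit 0 → (0x8566>>0)&0x1 = 0x0

133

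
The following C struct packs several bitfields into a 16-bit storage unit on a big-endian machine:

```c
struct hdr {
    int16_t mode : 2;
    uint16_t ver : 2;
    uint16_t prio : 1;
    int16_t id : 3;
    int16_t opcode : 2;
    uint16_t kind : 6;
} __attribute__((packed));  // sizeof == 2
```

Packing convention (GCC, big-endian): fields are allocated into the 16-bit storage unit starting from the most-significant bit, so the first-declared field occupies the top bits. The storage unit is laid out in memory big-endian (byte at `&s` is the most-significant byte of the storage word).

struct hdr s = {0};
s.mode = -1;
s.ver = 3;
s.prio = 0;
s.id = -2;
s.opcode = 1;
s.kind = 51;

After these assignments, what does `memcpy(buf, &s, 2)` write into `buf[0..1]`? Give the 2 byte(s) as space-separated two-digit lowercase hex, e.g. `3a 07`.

[14+:2] mode=-1 & 0x3 = 0x3; word=0xc000
[12+:2] ver=3 & 0x3 = 0x3; word=0xf000
[11+:1] prio=0 & 0x1 = 0x0; word=0xf000
[8+:3] id=-2 & 0x7 = 0x6; word=0xf600
[6+:2] opcode=1 & 0x3 = 0x1; word=0xf640
[0+:6] kind=51 & 0x3f = 0x33; word=0xf673
word = 0xf673 → big-endian bytes:
  [0]=0xf6  [1]=0x73

f6 73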